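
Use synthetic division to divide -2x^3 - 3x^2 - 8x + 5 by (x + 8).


Synthetic division with c = -8. Coefficients: -2, -3, -8, 5
Bring down -2.
  -2 * -8 = 16; 16 - 3 = 13
  13 * -8 = -104; -104 - 8 = -112
  -112 * -8 = 896; 896 + 5 = 901
Quotient: -2x^2 + 13x - 112, Remainder: 901


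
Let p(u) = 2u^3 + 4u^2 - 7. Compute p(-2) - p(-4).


p(-2) = -7
p(-4) = -71
p(-2) - p(-4) = -7 + 71 = 64


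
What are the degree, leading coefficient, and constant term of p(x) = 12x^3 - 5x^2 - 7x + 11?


Highest power of x is 3, with coefficient 12. Constant term is 11.
Degree = 3, leading coefficient = 12, constant term = 11


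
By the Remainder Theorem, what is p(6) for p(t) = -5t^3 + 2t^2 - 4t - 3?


By the Remainder Theorem, the remainder equals p(6):
  -5*(6)^3 = -1080
  2*(6)^2 = 72
  -4*(6)^1 = -24
  constant: -3
Sum: -1080 + 72 - 24 - 3 = -1035


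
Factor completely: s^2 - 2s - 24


Roots satisfy r1 + r2 = -b/a = 2 and r1*r2 = c/a = -24.
So r1 = -4, r2 = 6.
s^2 - 2s - 24 = (s - r1)(s - r2) = (s + 4)(s - 6)


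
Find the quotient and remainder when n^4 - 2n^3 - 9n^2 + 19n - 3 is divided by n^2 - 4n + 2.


(n^4 - 2n^3 - 9n^2 + 19n - 3) / (n^2 - 4n + 2)
Step 1: n^2 * (n^2 - 4n + 2) = n^4 - 4n^3 + 2n^2; subtract.
Step 2: 2n * (n^2 - 4n + 2) = 2n^3 - 8n^2 + 4n; subtract.
Step 3: -3 * (n^2 - 4n + 2) = -3n^2 + 12n - 6; subtract.
Quotient: n^2 + 2n - 3, Remainder: 3n + 3


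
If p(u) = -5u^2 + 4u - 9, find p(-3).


Using direct substitution:
  -5 * (-3)^2 = -45
  4 * (-3)^1 = -12
  constant: -9
Sum = -45 - 12 - 9 = -66


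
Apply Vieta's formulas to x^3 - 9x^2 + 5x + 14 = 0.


Monic cubic x^3+bx^2+cx+d=0: sum=-b, pairwise sum=c, product=-d.
b=-9, c=5, d=14
r1+r2+r3 = 9
r1r2+r1r3+r2r3 = 5
r1r2r3 = -14


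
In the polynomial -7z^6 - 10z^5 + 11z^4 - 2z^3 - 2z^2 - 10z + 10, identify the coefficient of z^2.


Read off the coefficient of z^2: -2


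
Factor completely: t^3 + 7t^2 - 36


Try integer roots (divisors of -36). t=-6: p(-6)=0.
Divide out (t + 6): quotient is t^2 + t - 6.
Factor the quadratic: (t + 3)(t - 2)
Result: (t + 6)(t + 3)(t - 2)


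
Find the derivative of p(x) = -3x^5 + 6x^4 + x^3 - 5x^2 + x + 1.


Apply the power rule term by term:
  d/dx(-3x^5) = -15x^4
  d/dx(6x^4) = 24x^3
  d/dx(x^3) = 3x^2
  d/dx(-5x^2) = -10x
  d/dx(x) = 1
  d/dx(1) = 0
p'(x) = -15x^4 + 24x^3 + 3x^2 - 10x + 1


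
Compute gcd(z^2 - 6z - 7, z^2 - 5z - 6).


Factor each:
  z^2 - 6z - 7 = (z + 1)(z - 7)
  z^2 - 5z - 6 = (z + 1)(z - 6)
Common monic factor: z + 1


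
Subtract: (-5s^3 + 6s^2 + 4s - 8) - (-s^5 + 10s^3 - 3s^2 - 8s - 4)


Distribute the minus sign:
  (-5s^3 + 6s^2 + 4s - 8)
- (-s^5 + 10s^3 - 3s^2 - 8s - 4)
Negate second polynomial: s^5 - 10s^3 + 3s^2 + 8s + 4
Add: s^5 - 15s^3 + 9s^2 + 12s - 4


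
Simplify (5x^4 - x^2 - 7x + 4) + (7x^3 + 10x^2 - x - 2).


Align terms by degree and add:
  5x^4 - x^2 - 7x + 4
+ 7x^3 + 10x^2 - x - 2
= 5x^4 + 7x^3 + 9x^2 - 8x + 2


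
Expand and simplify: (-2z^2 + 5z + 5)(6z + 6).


Distribute each term of the first polynomial:
  (-2z^2)(6z + 6) = -12z^3 - 12z^2
  (5z)(6z + 6) = 30z^2 + 30z
  (5)(6z + 6) = 30z + 30
Sum: -12z^3 + 18z^2 + 60z + 30


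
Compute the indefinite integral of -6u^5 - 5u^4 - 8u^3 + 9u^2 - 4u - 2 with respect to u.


Reverse power rule on each term:
  ∫ -6u^5 du = -u^6
  ∫ -5u^4 du = -u^5
  ∫ -8u^3 du = -2u^4
  ∫ 9u^2 du = 3u^3
  ∫ -4u du = -2u^2
  ∫ -2 du = -2u
F(u) = -u^6 - u^5 - 2u^4 + 3u^3 - 2u^2 - 2u + C


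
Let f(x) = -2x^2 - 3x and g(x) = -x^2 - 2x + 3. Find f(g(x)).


Substitute g(x) into f:
f(g(x)) = -2*(-x^2 - 2x + 3)^2 + (-3)*(-x^2 - 2x + 3)
(-x^2 - 2x + 3)^2 = x^4 + 4x^3 - 2x^2 - 12x + 9
Expand and combine: -2x^4 - 8x^3 + 7x^2 + 30x - 27


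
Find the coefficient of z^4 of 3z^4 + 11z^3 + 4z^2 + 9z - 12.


Read off the coefficient of z^4: 3


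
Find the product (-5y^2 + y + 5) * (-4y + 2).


Distribute each term of the first polynomial:
  (-5y^2)(-4y + 2) = 20y^3 - 10y^2
  (y)(-4y + 2) = -4y^2 + 2y
  (5)(-4y + 2) = -20y + 10
Sum: 20y^3 - 14y^2 - 18y + 10


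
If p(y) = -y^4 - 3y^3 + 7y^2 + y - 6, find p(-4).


Using direct substitution:
  -1 * (-4)^4 = -256
  -3 * (-4)^3 = 192
  7 * (-4)^2 = 112
  1 * (-4)^1 = -4
  constant: -6
Sum = -256 + 192 + 112 - 4 - 6 = 38


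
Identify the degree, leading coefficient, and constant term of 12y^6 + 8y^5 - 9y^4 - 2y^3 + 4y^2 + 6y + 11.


Highest power of y is 6, with coefficient 12. Constant term is 11.
Degree = 6, leading coefficient = 12, constant term = 11


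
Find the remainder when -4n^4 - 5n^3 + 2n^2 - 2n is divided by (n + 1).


By the Remainder Theorem, the remainder equals p(-1):
  -4*(-1)^4 = -4
  -5*(-1)^3 = 5
  2*(-1)^2 = 2
  -2*(-1)^1 = 2
  constant: 0
Sum: -4 + 5 + 2 + 2 + 0 = 5


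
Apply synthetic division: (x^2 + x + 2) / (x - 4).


Synthetic division with c = 4. Coefficients: 1, 1, 2
Bring down 1.
  1 * 4 = 4; 4 + 1 = 5
  5 * 4 = 20; 20 + 2 = 22
Quotient: x + 5, Remainder: 22


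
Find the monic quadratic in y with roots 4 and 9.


p(y) = (y - 4)(y - 9)
Expand: y^2 - 13y + 36


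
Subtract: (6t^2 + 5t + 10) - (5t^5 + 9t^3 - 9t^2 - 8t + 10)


Distribute the minus sign:
  (6t^2 + 5t + 10)
- (5t^5 + 9t^3 - 9t^2 - 8t + 10)
Negate second polynomial: -5t^5 - 9t^3 + 9t^2 + 8t - 10
Add: -5t^5 - 9t^3 + 15t^2 + 13t


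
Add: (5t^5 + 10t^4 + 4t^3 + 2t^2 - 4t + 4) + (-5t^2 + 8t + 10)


Align terms by degree and add:
  5t^5 + 10t^4 + 4t^3 + 2t^2 - 4t + 4
  -5t^2 + 8t + 10
= 5t^5 + 10t^4 + 4t^3 - 3t^2 + 4t + 14


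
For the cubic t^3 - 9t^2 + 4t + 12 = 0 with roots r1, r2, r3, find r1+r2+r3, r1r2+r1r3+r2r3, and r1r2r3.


Monic cubic t^3+bt^2+ct+d=0: sum=-b, pairwise sum=c, product=-d.
b=-9, c=4, d=12
r1+r2+r3 = 9
r1r2+r1r3+r2r3 = 4
r1r2r3 = -12


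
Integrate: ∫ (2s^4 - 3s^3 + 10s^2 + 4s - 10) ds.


Reverse power rule on each term:
  ∫ 2s^4 ds = (2/5)s^5
  ∫ -3s^3 ds = -(3/4)s^4
  ∫ 10s^2 ds = (10/3)s^3
  ∫ 4s ds = 2s^2
  ∫ -10 ds = -10s
F(s) = (2/5)s^5 - (3/4)s^4 + (10/3)s^3 + 2s^2 - 10s + C


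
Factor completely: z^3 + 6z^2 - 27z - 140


Try integer roots (divisors of -140). z=5: p(5)=0.
Divide out (z - 5): quotient is z^2 + 11z + 28.
Factor the quadratic: (z + 4)(z + 7)
Result: (z - 5)(z + 4)(z + 7)


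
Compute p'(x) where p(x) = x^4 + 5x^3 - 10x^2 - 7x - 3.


Apply the power rule term by term:
  d/dx(x^4) = 4x^3
  d/dx(5x^3) = 15x^2
  d/dx(-10x^2) = -20x
  d/dx(-7x) = -7
  d/dx(-3) = 0
p'(x) = 4x^3 + 15x^2 - 20x - 7


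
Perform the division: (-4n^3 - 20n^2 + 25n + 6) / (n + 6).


(-4n^3 - 20n^2 + 25n + 6) / (n + 6)
Step 1: -4n^2 * (n + 6) = -4n^3 - 24n^2; subtract.
Step 2: 4n * (n + 6) = 4n^2 + 24n; subtract.
Step 3: 1 * (n + 6) = n + 6; subtract.
Quotient: -4n^2 + 4n + 1, Remainder: 0


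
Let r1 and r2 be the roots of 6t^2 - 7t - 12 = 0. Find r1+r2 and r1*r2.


For at^2+bt+c=0: sum = -b/a, product = c/a.
a=6, b=-7, c=-12
Sum = -(-7)/6 = 7/6
Product = (-12)/6 = -2


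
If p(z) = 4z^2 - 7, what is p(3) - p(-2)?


p(3) = 29
p(-2) = 9
p(3) - p(-2) = 29 - 9 = 20


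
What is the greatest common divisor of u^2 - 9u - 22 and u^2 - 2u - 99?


Factor each:
  u^2 - 9u - 22 = (u - 11)(u + 2)
  u^2 - 2u - 99 = (u - 11)(u + 9)
Common monic factor: u - 11


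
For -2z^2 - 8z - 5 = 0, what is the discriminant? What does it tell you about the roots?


D = b^2 - 4ac = (-8)^2 - 4(-2)(-5) = 64 - 40 = 24
Since D > 0: two distinct irrational roots


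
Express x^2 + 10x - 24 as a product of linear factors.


Roots satisfy r1 + r2 = -b/a = -10 and r1*r2 = c/a = -24.
So r1 = 2, r2 = -12.
x^2 + 10x - 24 = (x - r1)(x - r2) = (x - 2)(x + 12)


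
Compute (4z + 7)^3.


Expand (4z + 7)^3 by repeated multiplication:
  (4z + 7)^2 = 16z^2 + 56z + 49
= 64z^3 + 336z^2 + 588z + 343


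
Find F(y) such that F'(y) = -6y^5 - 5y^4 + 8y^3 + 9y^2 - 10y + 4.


Reverse power rule on each term:
  ∫ -6y^5 dy = -y^6
  ∫ -5y^4 dy = -y^5
  ∫ 8y^3 dy = 2y^4
  ∫ 9y^2 dy = 3y^3
  ∫ -10y dy = -5y^2
  ∫ 4 dy = 4y
F(y) = -y^6 - y^5 + 2y^4 + 3y^3 - 5y^2 + 4y + C


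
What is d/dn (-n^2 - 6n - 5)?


Apply the power rule term by term:
  d/dn(-n^2) = -2n
  d/dn(-6n) = -6
  d/dn(-5) = 0
p'(n) = -2n - 6


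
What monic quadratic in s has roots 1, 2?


p(s) = (s - 1)(s - 2)
Expand: s^2 - 3s + 2


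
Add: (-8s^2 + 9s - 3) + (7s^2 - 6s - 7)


Align terms by degree and add:
  -8s^2 + 9s - 3
+ 7s^2 - 6s - 7
= -s^2 + 3s - 10


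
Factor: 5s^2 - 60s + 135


Roots satisfy r1 + r2 = -b/a = 12 and r1*r2 = c/a = 27.
So r1 = 3, r2 = 9.
5s^2 - 60s + 135 = 5(s - r1)(s - r2) = 5(s - 3)(s - 9)


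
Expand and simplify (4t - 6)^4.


Expand (4t - 6)^4 by repeated multiplication:
  (4t - 6)^2 = 16t^2 - 48t + 36
  (4t - 6)^3 = 64t^3 - 288t^2 + 432t - 216
= 256t^4 - 1536t^3 + 3456t^2 - 3456t + 1296


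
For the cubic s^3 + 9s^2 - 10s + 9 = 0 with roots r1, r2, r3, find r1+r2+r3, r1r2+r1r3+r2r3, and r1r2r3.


Monic cubic s^3+bs^2+cs+d=0: sum=-b, pairwise sum=c, product=-d.
b=9, c=-10, d=9
r1+r2+r3 = -9
r1r2+r1r3+r2r3 = -10
r1r2r3 = -9


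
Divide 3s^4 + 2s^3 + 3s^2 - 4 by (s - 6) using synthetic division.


Synthetic division with c = 6. Coefficients: 3, 2, 3, 0, -4
Bring down 3.
  3 * 6 = 18; 18 + 2 = 20
  20 * 6 = 120; 120 + 3 = 123
  123 * 6 = 738; 738 + 0 = 738
  738 * 6 = 4428; 4428 - 4 = 4424
Quotient: 3s^3 + 20s^2 + 123s + 738, Remainder: 4424


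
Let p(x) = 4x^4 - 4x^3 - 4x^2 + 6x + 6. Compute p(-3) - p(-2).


p(-3) = 384
p(-2) = 74
p(-3) - p(-2) = 384 - 74 = 310


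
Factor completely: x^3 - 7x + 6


Try integer roots (divisors of 6). x=-3: p(-3)=0.
Divide out (x + 3): quotient is x^2 - 3x + 2.
Factor the quadratic: (x - 1)(x - 2)
Result: (x + 3)(x - 1)(x - 2)


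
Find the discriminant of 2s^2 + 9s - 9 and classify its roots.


D = b^2 - 4ac = (9)^2 - 4(2)(-9) = 81 + 72 = 153
Since D > 0: two distinct irrational roots


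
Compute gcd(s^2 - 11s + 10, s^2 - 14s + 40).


Factor each:
  s^2 - 11s + 10 = (s - 10)(s - 1)
  s^2 - 14s + 40 = (s - 10)(s - 4)
Common monic factor: s - 10


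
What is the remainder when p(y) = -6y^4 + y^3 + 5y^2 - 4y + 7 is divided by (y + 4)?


By the Remainder Theorem, the remainder equals p(-4):
  -6*(-4)^4 = -1536
  1*(-4)^3 = -64
  5*(-4)^2 = 80
  -4*(-4)^1 = 16
  constant: 7
Sum: -1536 - 64 + 80 + 16 + 7 = -1497


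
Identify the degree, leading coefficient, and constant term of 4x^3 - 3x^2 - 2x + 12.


Highest power of x is 3, with coefficient 4. Constant term is 12.
Degree = 3, leading coefficient = 4, constant term = 12


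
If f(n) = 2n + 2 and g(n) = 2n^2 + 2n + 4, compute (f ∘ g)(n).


Substitute g(n) into f:
f(g(n)) = 2*(2n^2 + 2n + 4) + 2
Expand and combine: 4n^2 + 4n + 10


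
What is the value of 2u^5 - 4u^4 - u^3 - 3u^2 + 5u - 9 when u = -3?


Using direct substitution:
  2 * (-3)^5 = -486
  -4 * (-3)^4 = -324
  -1 * (-3)^3 = 27
  -3 * (-3)^2 = -27
  5 * (-3)^1 = -15
  constant: -9
Sum = -486 - 324 + 27 - 27 - 15 - 9 = -834


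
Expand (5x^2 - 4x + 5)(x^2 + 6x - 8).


Distribute each term of the first polynomial:
  (5x^2)(x^2 + 6x - 8) = 5x^4 + 30x^3 - 40x^2
  (-4x)(x^2 + 6x - 8) = -4x^3 - 24x^2 + 32x
  (5)(x^2 + 6x - 8) = 5x^2 + 30x - 40
Sum: 5x^4 + 26x^3 - 59x^2 + 62x - 40


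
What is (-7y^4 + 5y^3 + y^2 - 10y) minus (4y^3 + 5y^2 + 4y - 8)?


Distribute the minus sign:
  (-7y^4 + 5y^3 + y^2 - 10y)
- (4y^3 + 5y^2 + 4y - 8)
Negate second polynomial: -4y^3 - 5y^2 - 4y + 8
Add: -7y^4 + y^3 - 4y^2 - 14y + 8


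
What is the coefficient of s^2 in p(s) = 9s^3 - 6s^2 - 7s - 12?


Read off the coefficient of s^2: -6


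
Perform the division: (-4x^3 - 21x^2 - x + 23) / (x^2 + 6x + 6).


(-4x^3 - 21x^2 - x + 23) / (x^2 + 6x + 6)
Step 1: -4x * (x^2 + 6x + 6) = -4x^3 - 24x^2 - 24x; subtract.
Step 2: 3 * (x^2 + 6x + 6) = 3x^2 + 18x + 18; subtract.
Quotient: -4x + 3, Remainder: 5x + 5


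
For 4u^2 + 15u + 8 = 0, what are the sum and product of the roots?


For au^2+bu+c=0: sum = -b/a, product = c/a.
a=4, b=15, c=8
Sum = -(15)/4 = -15/4
Product = (8)/4 = 2


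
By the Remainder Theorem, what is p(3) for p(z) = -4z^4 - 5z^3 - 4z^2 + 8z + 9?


By the Remainder Theorem, the remainder equals p(3):
  -4*(3)^4 = -324
  -5*(3)^3 = -135
  -4*(3)^2 = -36
  8*(3)^1 = 24
  constant: 9
Sum: -324 - 135 - 36 + 24 + 9 = -462


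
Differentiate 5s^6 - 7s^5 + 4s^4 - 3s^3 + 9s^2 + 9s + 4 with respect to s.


Apply the power rule term by term:
  d/ds(5s^6) = 30s^5
  d/ds(-7s^5) = -35s^4
  d/ds(4s^4) = 16s^3
  d/ds(-3s^3) = -9s^2
  d/ds(9s^2) = 18s
  d/ds(9s) = 9
  d/ds(4) = 0
p'(s) = 30s^5 - 35s^4 + 16s^3 - 9s^2 + 18s + 9


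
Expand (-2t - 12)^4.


Expand (-2t - 12)^4 by repeated multiplication:
  (-2t - 12)^2 = 4t^2 + 48t + 144
  (-2t - 12)^3 = -8t^3 - 144t^2 - 864t - 1728
= 16t^4 + 384t^3 + 3456t^2 + 13824t + 20736


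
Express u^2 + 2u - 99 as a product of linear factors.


Roots satisfy r1 + r2 = -b/a = -2 and r1*r2 = c/a = -99.
So r1 = 9, r2 = -11.
u^2 + 2u - 99 = (u - r1)(u - r2) = (u - 9)(u + 11)


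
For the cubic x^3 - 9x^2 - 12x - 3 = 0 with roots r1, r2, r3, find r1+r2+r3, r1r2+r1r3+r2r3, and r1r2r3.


Monic cubic x^3+bx^2+cx+d=0: sum=-b, pairwise sum=c, product=-d.
b=-9, c=-12, d=-3
r1+r2+r3 = 9
r1r2+r1r3+r2r3 = -12
r1r2r3 = 3


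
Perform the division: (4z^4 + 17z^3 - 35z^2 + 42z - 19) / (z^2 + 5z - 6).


(4z^4 + 17z^3 - 35z^2 + 42z - 19) / (z^2 + 5z - 6)
Step 1: 4z^2 * (z^2 + 5z - 6) = 4z^4 + 20z^3 - 24z^2; subtract.
Step 2: -3z * (z^2 + 5z - 6) = -3z^3 - 15z^2 + 18z; subtract.
Step 3: 4 * (z^2 + 5z - 6) = 4z^2 + 20z - 24; subtract.
Quotient: 4z^2 - 3z + 4, Remainder: 4z + 5


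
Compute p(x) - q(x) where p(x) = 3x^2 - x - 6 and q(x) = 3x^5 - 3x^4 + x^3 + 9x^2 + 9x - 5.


Distribute the minus sign:
  (3x^2 - x - 6)
- (3x^5 - 3x^4 + x^3 + 9x^2 + 9x - 5)
Negate second polynomial: -3x^5 + 3x^4 - x^3 - 9x^2 - 9x + 5
Add: -3x^5 + 3x^4 - x^3 - 6x^2 - 10x - 1


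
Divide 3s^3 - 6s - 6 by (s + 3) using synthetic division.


Synthetic division with c = -3. Coefficients: 3, 0, -6, -6
Bring down 3.
  3 * -3 = -9; -9 + 0 = -9
  -9 * -3 = 27; 27 - 6 = 21
  21 * -3 = -63; -63 - 6 = -69
Quotient: 3s^2 - 9s + 21, Remainder: -69


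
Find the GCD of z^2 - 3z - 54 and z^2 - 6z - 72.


Factor each:
  z^2 - 3z - 54 = (z + 6)(z - 9)
  z^2 - 6z - 72 = (z + 6)(z - 12)
Common monic factor: z + 6


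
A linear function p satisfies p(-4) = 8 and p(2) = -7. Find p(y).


p(y) = my + b. Using p(-4)=8, p(2)=-7:
m = (8 + 7)/(-4 - 2) = 15/-6 = -5/2
b = 8 - m*(-4) = 8 - 10 = -2
p(y) = -(5/2)y - 2


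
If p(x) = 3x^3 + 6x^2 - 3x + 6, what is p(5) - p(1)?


p(5) = 516
p(1) = 12
p(5) - p(1) = 516 - 12 = 504


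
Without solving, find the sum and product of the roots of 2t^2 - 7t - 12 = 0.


For at^2+bt+c=0: sum = -b/a, product = c/a.
a=2, b=-7, c=-12
Sum = -(-7)/2 = 7/2
Product = (-12)/2 = -6


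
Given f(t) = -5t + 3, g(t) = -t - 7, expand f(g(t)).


Substitute g(t) into f:
f(g(t)) = -5*(-t - 7) + 3
Expand and combine: 5t + 38


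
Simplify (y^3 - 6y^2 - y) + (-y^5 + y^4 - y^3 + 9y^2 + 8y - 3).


Align terms by degree and add:
  y^3 - 6y^2 - y
  -y^5 + y^4 - y^3 + 9y^2 + 8y - 3
= -y^5 + y^4 + 3y^2 + 7y - 3


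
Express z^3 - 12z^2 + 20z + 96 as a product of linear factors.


Try integer roots (divisors of 96). z=8: p(8)=0.
Divide out (z - 8): quotient is z^2 - 4z - 12.
Factor the quadratic: (z - 6)(z + 2)
Result: (z - 8)(z - 6)(z + 2)


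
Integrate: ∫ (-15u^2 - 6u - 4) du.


Reverse power rule on each term:
  ∫ -15u^2 du = -5u^3
  ∫ -6u du = -3u^2
  ∫ -4 du = -4u
F(u) = -5u^3 - 3u^2 - 4u + C


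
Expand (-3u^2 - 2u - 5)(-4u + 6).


Distribute each term of the first polynomial:
  (-3u^2)(-4u + 6) = 12u^3 - 18u^2
  (-2u)(-4u + 6) = 8u^2 - 12u
  (-5)(-4u + 6) = 20u - 30
Sum: 12u^3 - 10u^2 + 8u - 30


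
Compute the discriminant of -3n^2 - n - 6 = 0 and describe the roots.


D = b^2 - 4ac = (-1)^2 - 4(-3)(-6) = 1 - 72 = -71
Since D < 0: two complex conjugate roots (no real roots)


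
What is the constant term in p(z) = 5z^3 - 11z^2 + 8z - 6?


Read off the constant term: -6


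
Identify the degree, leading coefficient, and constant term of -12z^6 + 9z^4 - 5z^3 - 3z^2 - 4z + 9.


Highest power of z is 6, with coefficient -12. Constant term is 9.
Degree = 6, leading coefficient = -12, constant term = 9


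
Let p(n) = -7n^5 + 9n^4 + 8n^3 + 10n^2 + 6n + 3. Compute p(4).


Using direct substitution:
  -7 * (4)^5 = -7168
  9 * (4)^4 = 2304
  8 * (4)^3 = 512
  10 * (4)^2 = 160
  6 * (4)^1 = 24
  constant: 3
Sum = -7168 + 2304 + 512 + 160 + 24 + 3 = -4165


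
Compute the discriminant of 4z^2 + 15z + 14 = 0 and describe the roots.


D = b^2 - 4ac = (15)^2 - 4(4)(14) = 225 - 224 = 1
Since D > 0: two distinct rational roots


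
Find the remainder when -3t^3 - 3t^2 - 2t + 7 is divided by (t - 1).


By the Remainder Theorem, the remainder equals p(1):
  -3*(1)^3 = -3
  -3*(1)^2 = -3
  -2*(1)^1 = -2
  constant: 7
Sum: -3 - 3 - 2 + 7 = -1


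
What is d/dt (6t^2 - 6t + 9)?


Apply the power rule term by term:
  d/dt(6t^2) = 12t
  d/dt(-6t) = -6
  d/dt(9) = 0
p'(t) = 12t - 6


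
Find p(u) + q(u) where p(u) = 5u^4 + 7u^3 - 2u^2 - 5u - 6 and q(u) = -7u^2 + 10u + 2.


Align terms by degree and add:
  5u^4 + 7u^3 - 2u^2 - 5u - 6
  -7u^2 + 10u + 2
= 5u^4 + 7u^3 - 9u^2 + 5u - 4


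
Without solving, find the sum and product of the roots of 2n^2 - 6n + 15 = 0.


For an^2+bn+c=0: sum = -b/a, product = c/a.
a=2, b=-6, c=15
Sum = -(-6)/2 = 3
Product = (15)/2 = 15/2


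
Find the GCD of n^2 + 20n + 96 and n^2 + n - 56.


Factor each:
  n^2 + 20n + 96 = (n + 8)(n + 12)
  n^2 + n - 56 = (n + 8)(n - 7)
Common monic factor: n + 8


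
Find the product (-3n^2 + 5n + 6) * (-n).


Distribute each term of the first polynomial:
  (-3n^2)(-n) = 3n^3
  (5n)(-n) = -5n^2
  (6)(-n) = -6n
Sum: 3n^3 - 5n^2 - 6n


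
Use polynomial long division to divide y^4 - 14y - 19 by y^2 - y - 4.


(y^4 - 14y - 19) / (y^2 - y - 4)
Step 1: y^2 * (y^2 - y - 4) = y^4 - y^3 - 4y^2; subtract.
Step 2: y * (y^2 - y - 4) = y^3 - y^2 - 4y; subtract.
Step 3: 5 * (y^2 - y - 4) = 5y^2 - 5y - 20; subtract.
Quotient: y^2 + y + 5, Remainder: -5y + 1


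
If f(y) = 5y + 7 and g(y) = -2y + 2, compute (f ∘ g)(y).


Substitute g(y) into f:
f(g(y)) = 5*(-2y + 2) + 7
Expand and combine: -10y + 17


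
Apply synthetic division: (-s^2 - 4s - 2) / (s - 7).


Synthetic division with c = 7. Coefficients: -1, -4, -2
Bring down -1.
  -1 * 7 = -7; -7 - 4 = -11
  -11 * 7 = -77; -77 - 2 = -79
Quotient: -s - 11, Remainder: -79


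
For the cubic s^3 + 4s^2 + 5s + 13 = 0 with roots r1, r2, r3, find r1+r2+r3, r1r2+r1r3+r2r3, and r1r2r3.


Monic cubic s^3+bs^2+cs+d=0: sum=-b, pairwise sum=c, product=-d.
b=4, c=5, d=13
r1+r2+r3 = -4
r1r2+r1r3+r2r3 = 5
r1r2r3 = -13


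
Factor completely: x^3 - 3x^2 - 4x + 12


Try integer roots (divisors of 12). x=-2: p(-2)=0.
Divide out (x + 2): quotient is x^2 - 5x + 6.
Factor the quadratic: (x - 2)(x - 3)
Result: (x + 2)(x - 2)(x - 3)


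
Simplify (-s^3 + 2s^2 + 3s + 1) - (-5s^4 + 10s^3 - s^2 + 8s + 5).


Distribute the minus sign:
  (-s^3 + 2s^2 + 3s + 1)
- (-5s^4 + 10s^3 - s^2 + 8s + 5)
Negate second polynomial: 5s^4 - 10s^3 + s^2 - 8s - 5
Add: 5s^4 - 11s^3 + 3s^2 - 5s - 4


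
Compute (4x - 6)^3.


Expand (4x - 6)^3 by repeated multiplication:
  (4x - 6)^2 = 16x^2 - 48x + 36
= 64x^3 - 288x^2 + 432x - 216


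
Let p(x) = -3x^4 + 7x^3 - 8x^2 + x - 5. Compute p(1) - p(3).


p(1) = -8
p(3) = -128
p(1) - p(3) = -8 + 128 = 120


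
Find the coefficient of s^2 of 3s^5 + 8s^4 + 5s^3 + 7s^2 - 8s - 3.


Read off the coefficient of s^2: 7


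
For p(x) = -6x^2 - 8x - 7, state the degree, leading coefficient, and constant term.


Highest power of x is 2, with coefficient -6. Constant term is -7.
Degree = 2, leading coefficient = -6, constant term = -7


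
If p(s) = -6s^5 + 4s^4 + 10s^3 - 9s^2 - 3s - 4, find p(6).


Using direct substitution:
  -6 * (6)^5 = -46656
  4 * (6)^4 = 5184
  10 * (6)^3 = 2160
  -9 * (6)^2 = -324
  -3 * (6)^1 = -18
  constant: -4
Sum = -46656 + 5184 + 2160 - 324 - 18 - 4 = -39658


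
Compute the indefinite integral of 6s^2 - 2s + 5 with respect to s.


Reverse power rule on each term:
  ∫ 6s^2 ds = 2s^3
  ∫ -2s ds = -s^2
  ∫ 5 ds = 5s
F(s) = 2s^3 - s^2 + 5s + C


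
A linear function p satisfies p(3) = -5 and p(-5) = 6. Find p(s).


p(s) = ms + b. Using p(3)=-5, p(-5)=6:
m = (-5 - 6)/(3 + 5) = -11/8 = -11/8
b = -5 - m*(3) = -5 + 33/8 = -7/8
p(s) = -(11/8)s - (7/8)


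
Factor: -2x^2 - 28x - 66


Roots satisfy r1 + r2 = -b/a = -14 and r1*r2 = c/a = 33.
So r1 = -11, r2 = -3.
-2x^2 - 28x - 66 = -2(x - r1)(x - r2) = -2(x + 11)(x + 3)


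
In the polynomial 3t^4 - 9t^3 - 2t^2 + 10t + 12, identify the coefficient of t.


Read off the coefficient of t: 10


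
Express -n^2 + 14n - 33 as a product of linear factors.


Roots satisfy r1 + r2 = -b/a = 14 and r1*r2 = c/a = 33.
So r1 = 11, r2 = 3.
-n^2 + 14n - 33 = -(n - r1)(n - r2) = -(n - 11)(n - 3)


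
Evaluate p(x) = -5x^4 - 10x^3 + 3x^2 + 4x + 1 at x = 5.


Using direct substitution:
  -5 * (5)^4 = -3125
  -10 * (5)^3 = -1250
  3 * (5)^2 = 75
  4 * (5)^1 = 20
  constant: 1
Sum = -3125 - 1250 + 75 + 20 + 1 = -4279


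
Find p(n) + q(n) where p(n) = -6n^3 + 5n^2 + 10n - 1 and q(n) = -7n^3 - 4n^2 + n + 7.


Align terms by degree and add:
  -6n^3 + 5n^2 + 10n - 1
  -7n^3 - 4n^2 + n + 7
= -13n^3 + n^2 + 11n + 6


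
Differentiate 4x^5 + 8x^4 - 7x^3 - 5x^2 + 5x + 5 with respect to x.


Apply the power rule term by term:
  d/dx(4x^5) = 20x^4
  d/dx(8x^4) = 32x^3
  d/dx(-7x^3) = -21x^2
  d/dx(-5x^2) = -10x
  d/dx(5x) = 5
  d/dx(5) = 0
p'(x) = 20x^4 + 32x^3 - 21x^2 - 10x + 5


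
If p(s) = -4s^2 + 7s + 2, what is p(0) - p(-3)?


p(0) = 2
p(-3) = -55
p(0) - p(-3) = 2 + 55 = 57


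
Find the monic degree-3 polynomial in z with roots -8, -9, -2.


p(z) = (z + 8)(z + 9)(z + 2)
Expand: z^3 + 19z^2 + 106z + 144


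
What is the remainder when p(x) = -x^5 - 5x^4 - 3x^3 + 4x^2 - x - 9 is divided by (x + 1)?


By the Remainder Theorem, the remainder equals p(-1):
  -1*(-1)^5 = 1
  -5*(-1)^4 = -5
  -3*(-1)^3 = 3
  4*(-1)^2 = 4
  -1*(-1)^1 = 1
  constant: -9
Sum: 1 - 5 + 3 + 4 + 1 - 9 = -5


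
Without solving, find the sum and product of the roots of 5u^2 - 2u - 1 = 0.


For au^2+bu+c=0: sum = -b/a, product = c/a.
a=5, b=-2, c=-1
Sum = -(-2)/5 = 2/5
Product = (-1)/5 = -1/5


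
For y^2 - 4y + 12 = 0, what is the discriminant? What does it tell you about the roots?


D = b^2 - 4ac = (-4)^2 - 4(1)(12) = 16 - 48 = -32
Since D < 0: two complex conjugate roots (no real roots)


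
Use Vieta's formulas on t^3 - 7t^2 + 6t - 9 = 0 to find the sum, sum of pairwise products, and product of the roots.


Monic cubic t^3+bt^2+ct+d=0: sum=-b, pairwise sum=c, product=-d.
b=-7, c=6, d=-9
r1+r2+r3 = 7
r1r2+r1r3+r2r3 = 6
r1r2r3 = 9


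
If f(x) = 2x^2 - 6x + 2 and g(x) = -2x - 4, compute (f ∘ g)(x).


Substitute g(x) into f:
f(g(x)) = 2*(-2x - 4)^2 + (-6)*(-2x - 4) + 2
(-2x - 4)^2 = 4x^2 + 16x + 16
Expand and combine: 8x^2 + 44x + 58


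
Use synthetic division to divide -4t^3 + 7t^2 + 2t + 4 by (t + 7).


Synthetic division with c = -7. Coefficients: -4, 7, 2, 4
Bring down -4.
  -4 * -7 = 28; 28 + 7 = 35
  35 * -7 = -245; -245 + 2 = -243
  -243 * -7 = 1701; 1701 + 4 = 1705
Quotient: -4t^2 + 35t - 243, Remainder: 1705


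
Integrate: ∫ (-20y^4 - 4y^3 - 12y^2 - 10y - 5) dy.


Reverse power rule on each term:
  ∫ -20y^4 dy = -4y^5
  ∫ -4y^3 dy = -y^4
  ∫ -12y^2 dy = -4y^3
  ∫ -10y dy = -5y^2
  ∫ -5 dy = -5y
F(y) = -4y^5 - y^4 - 4y^3 - 5y^2 - 5y + C


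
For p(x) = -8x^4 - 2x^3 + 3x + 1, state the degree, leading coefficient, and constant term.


Highest power of x is 4, with coefficient -8. Constant term is 1.
Degree = 4, leading coefficient = -8, constant term = 1


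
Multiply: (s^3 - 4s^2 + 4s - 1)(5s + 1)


Distribute each term of the first polynomial:
  (s^3)(5s + 1) = 5s^4 + s^3
  (-4s^2)(5s + 1) = -20s^3 - 4s^2
  (4s)(5s + 1) = 20s^2 + 4s
  (-1)(5s + 1) = -5s - 1
Sum: 5s^4 - 19s^3 + 16s^2 - s - 1


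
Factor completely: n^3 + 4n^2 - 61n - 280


Try integer roots (divisors of -280). n=8: p(8)=0.
Divide out (n - 8): quotient is n^2 + 12n + 35.
Factor the quadratic: (n + 5)(n + 7)
Result: (n - 8)(n + 5)(n + 7)


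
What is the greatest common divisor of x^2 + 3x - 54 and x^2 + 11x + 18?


Factor each:
  x^2 + 3x - 54 = (x + 9)(x - 6)
  x^2 + 11x + 18 = (x + 9)(x + 2)
Common monic factor: x + 9


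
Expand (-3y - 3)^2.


Expand (-3y - 3)^2 by repeated multiplication:
= 9y^2 + 18y + 9


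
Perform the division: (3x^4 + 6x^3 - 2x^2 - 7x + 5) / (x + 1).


(3x^4 + 6x^3 - 2x^2 - 7x + 5) / (x + 1)
Step 1: 3x^3 * (x + 1) = 3x^4 + 3x^3; subtract.
Step 2: 3x^2 * (x + 1) = 3x^3 + 3x^2; subtract.
Step 3: -5x * (x + 1) = -5x^2 - 5x; subtract.
Step 4: -2 * (x + 1) = -2x - 2; subtract.
Quotient: 3x^3 + 3x^2 - 5x - 2, Remainder: 7


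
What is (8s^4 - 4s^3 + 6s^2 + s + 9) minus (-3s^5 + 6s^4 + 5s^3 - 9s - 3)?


Distribute the minus sign:
  (8s^4 - 4s^3 + 6s^2 + s + 9)
- (-3s^5 + 6s^4 + 5s^3 - 9s - 3)
Negate second polynomial: 3s^5 - 6s^4 - 5s^3 + 9s + 3
Add: 3s^5 + 2s^4 - 9s^3 + 6s^2 + 10s + 12


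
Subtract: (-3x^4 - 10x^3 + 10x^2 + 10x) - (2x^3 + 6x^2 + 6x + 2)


Distribute the minus sign:
  (-3x^4 - 10x^3 + 10x^2 + 10x)
- (2x^3 + 6x^2 + 6x + 2)
Negate second polynomial: -2x^3 - 6x^2 - 6x - 2
Add: -3x^4 - 12x^3 + 4x^2 + 4x - 2


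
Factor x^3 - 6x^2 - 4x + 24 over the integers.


Try integer roots (divisors of 24). x=6: p(6)=0.
Divide out (x - 6): quotient is x^2 - 4.
Factor the quadratic: (x - 2)(x + 2)
Result: (x - 6)(x - 2)(x + 2)


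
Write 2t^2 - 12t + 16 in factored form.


Roots satisfy r1 + r2 = -b/a = 6 and r1*r2 = c/a = 8.
So r1 = 4, r2 = 2.
2t^2 - 12t + 16 = 2(t - r1)(t - r2) = 2(t - 4)(t - 2)


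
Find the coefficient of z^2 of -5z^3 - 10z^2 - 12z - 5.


Read off the coefficient of z^2: -10


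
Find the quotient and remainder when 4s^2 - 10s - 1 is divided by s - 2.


(4s^2 - 10s - 1) / (s - 2)
Step 1: 4s * (s - 2) = 4s^2 - 8s; subtract.
Step 2: -2 * (s - 2) = -2s + 4; subtract.
Quotient: 4s - 2, Remainder: -5


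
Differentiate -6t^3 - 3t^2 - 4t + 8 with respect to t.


Apply the power rule term by term:
  d/dt(-6t^3) = -18t^2
  d/dt(-3t^2) = -6t
  d/dt(-4t) = -4
  d/dt(8) = 0
p'(t) = -18t^2 - 6t - 4


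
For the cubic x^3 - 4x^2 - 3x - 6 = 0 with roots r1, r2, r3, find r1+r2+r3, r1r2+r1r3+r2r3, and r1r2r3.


Monic cubic x^3+bx^2+cx+d=0: sum=-b, pairwise sum=c, product=-d.
b=-4, c=-3, d=-6
r1+r2+r3 = 4
r1r2+r1r3+r2r3 = -3
r1r2r3 = 6


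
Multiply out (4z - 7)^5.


Expand (4z - 7)^5 by repeated multiplication:
  (4z - 7)^2 = 16z^2 - 56z + 49
  (4z - 7)^3 = 64z^3 - 336z^2 + 588z - 343
  (4z - 7)^4 = 256z^4 - 1792z^3 + 4704z^2 - 5488z + 2401
= 1024z^5 - 8960z^4 + 31360z^3 - 54880z^2 + 48020z - 16807


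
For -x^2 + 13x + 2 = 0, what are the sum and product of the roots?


For ax^2+bx+c=0: sum = -b/a, product = c/a.
a=-1, b=13, c=2
Sum = -(13)/-1 = 13
Product = (2)/-1 = -2


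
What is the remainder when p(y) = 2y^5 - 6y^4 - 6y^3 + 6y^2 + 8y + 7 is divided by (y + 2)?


By the Remainder Theorem, the remainder equals p(-2):
  2*(-2)^5 = -64
  -6*(-2)^4 = -96
  -6*(-2)^3 = 48
  6*(-2)^2 = 24
  8*(-2)^1 = -16
  constant: 7
Sum: -64 - 96 + 48 + 24 - 16 + 7 = -97


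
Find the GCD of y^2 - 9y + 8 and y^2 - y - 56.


Factor each:
  y^2 - 9y + 8 = (y - 8)(y - 1)
  y^2 - y - 56 = (y - 8)(y + 7)
Common monic factor: y - 8


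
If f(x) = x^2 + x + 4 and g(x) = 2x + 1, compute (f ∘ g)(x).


Substitute g(x) into f:
f(g(x)) = 1*(2x + 1)^2 + 1*(2x + 1) + 4
(2x + 1)^2 = 4x^2 + 4x + 1
Expand and combine: 4x^2 + 6x + 6


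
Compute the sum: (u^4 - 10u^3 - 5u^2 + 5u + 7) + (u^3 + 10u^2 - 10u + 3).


Align terms by degree and add:
  u^4 - 10u^3 - 5u^2 + 5u + 7
+ u^3 + 10u^2 - 10u + 3
= u^4 - 9u^3 + 5u^2 - 5u + 10


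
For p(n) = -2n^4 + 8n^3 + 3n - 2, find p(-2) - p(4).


p(-2) = -104
p(4) = 10
p(-2) - p(4) = -104 - 10 = -114


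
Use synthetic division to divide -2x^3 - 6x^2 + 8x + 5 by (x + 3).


Synthetic division with c = -3. Coefficients: -2, -6, 8, 5
Bring down -2.
  -2 * -3 = 6; 6 - 6 = 0
  0 * -3 = 0; 0 + 8 = 8
  8 * -3 = -24; -24 + 5 = -19
Quotient: -2x^2 + 8, Remainder: -19


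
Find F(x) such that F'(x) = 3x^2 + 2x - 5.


Reverse power rule on each term:
  ∫ 3x^2 dx = x^3
  ∫ 2x dx = x^2
  ∫ -5 dx = -5x
F(x) = x^3 + x^2 - 5x + C


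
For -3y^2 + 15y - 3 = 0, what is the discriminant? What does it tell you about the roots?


D = b^2 - 4ac = (15)^2 - 4(-3)(-3) = 225 - 36 = 189
Since D > 0: two distinct irrational roots


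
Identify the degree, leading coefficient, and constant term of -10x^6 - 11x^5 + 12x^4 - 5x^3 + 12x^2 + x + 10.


Highest power of x is 6, with coefficient -10. Constant term is 10.
Degree = 6, leading coefficient = -10, constant term = 10


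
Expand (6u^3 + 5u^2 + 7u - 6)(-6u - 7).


Distribute each term of the first polynomial:
  (6u^3)(-6u - 7) = -36u^4 - 42u^3
  (5u^2)(-6u - 7) = -30u^3 - 35u^2
  (7u)(-6u - 7) = -42u^2 - 49u
  (-6)(-6u - 7) = 36u + 42
Sum: -36u^4 - 72u^3 - 77u^2 - 13u + 42


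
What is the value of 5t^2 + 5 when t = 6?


Using direct substitution:
  5 * (6)^2 = 180
  0 * (6)^1 = 0
  constant: 5
Sum = 180 + 0 + 5 = 185


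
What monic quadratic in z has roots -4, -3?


p(z) = (z + 4)(z + 3)
Expand: z^2 + 7z + 12


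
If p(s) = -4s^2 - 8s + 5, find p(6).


Using direct substitution:
  -4 * (6)^2 = -144
  -8 * (6)^1 = -48
  constant: 5
Sum = -144 - 48 + 5 = -187


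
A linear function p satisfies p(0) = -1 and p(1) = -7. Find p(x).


p(x) = mx + b. Using p(0)=-1, p(1)=-7:
m = (-1 + 7)/(0 - 1) = 6/-1 = -6
b = -1 - m*(0) = -1 = -1
p(x) = -6x - 1


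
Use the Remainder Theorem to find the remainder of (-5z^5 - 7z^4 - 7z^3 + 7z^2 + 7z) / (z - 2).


By the Remainder Theorem, the remainder equals p(2):
  -5*(2)^5 = -160
  -7*(2)^4 = -112
  -7*(2)^3 = -56
  7*(2)^2 = 28
  7*(2)^1 = 14
  constant: 0
Sum: -160 - 112 - 56 + 28 + 14 + 0 = -286


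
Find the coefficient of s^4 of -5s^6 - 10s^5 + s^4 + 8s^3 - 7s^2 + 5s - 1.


Read off the coefficient of s^4: 1


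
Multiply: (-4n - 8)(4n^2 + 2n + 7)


Distribute each term of the first polynomial:
  (-4n)(4n^2 + 2n + 7) = -16n^3 - 8n^2 - 28n
  (-8)(4n^2 + 2n + 7) = -32n^2 - 16n - 56
Sum: -16n^3 - 40n^2 - 44n - 56


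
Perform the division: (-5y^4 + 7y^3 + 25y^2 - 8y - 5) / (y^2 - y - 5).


(-5y^4 + 7y^3 + 25y^2 - 8y - 5) / (y^2 - y - 5)
Step 1: -5y^2 * (y^2 - y - 5) = -5y^4 + 5y^3 + 25y^2; subtract.
Step 2: 2y * (y^2 - y - 5) = 2y^3 - 2y^2 - 10y; subtract.
Step 3: 2 * (y^2 - y - 5) = 2y^2 - 2y - 10; subtract.
Quotient: -5y^2 + 2y + 2, Remainder: 4y + 5


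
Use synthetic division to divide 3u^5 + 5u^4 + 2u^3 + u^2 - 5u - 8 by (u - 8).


Synthetic division with c = 8. Coefficients: 3, 5, 2, 1, -5, -8
Bring down 3.
  3 * 8 = 24; 24 + 5 = 29
  29 * 8 = 232; 232 + 2 = 234
  234 * 8 = 1872; 1872 + 1 = 1873
  1873 * 8 = 14984; 14984 - 5 = 14979
  14979 * 8 = 119832; 119832 - 8 = 119824
Quotient: 3u^4 + 29u^3 + 234u^2 + 1873u + 14979, Remainder: 119824


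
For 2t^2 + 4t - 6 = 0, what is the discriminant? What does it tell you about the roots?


D = b^2 - 4ac = (4)^2 - 4(2)(-6) = 16 + 48 = 64
Since D > 0: two distinct rational roots


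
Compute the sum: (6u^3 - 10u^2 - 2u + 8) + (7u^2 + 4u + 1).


Align terms by degree and add:
  6u^3 - 10u^2 - 2u + 8
+ 7u^2 + 4u + 1
= 6u^3 - 3u^2 + 2u + 9


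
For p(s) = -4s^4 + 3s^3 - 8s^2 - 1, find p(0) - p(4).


p(0) = -1
p(4) = -961
p(0) - p(4) = -1 + 961 = 960


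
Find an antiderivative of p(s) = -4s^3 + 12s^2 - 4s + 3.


Reverse power rule on each term:
  ∫ -4s^3 ds = -s^4
  ∫ 12s^2 ds = 4s^3
  ∫ -4s ds = -2s^2
  ∫ 3 ds = 3s
F(s) = -s^4 + 4s^3 - 2s^2 + 3s + C


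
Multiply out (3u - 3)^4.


Expand (3u - 3)^4 by repeated multiplication:
  (3u - 3)^2 = 9u^2 - 18u + 9
  (3u - 3)^3 = 27u^3 - 81u^2 + 81u - 27
= 81u^4 - 324u^3 + 486u^2 - 324u + 81


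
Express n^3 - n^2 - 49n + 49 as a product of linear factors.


Try integer roots (divisors of 49). n=1: p(1)=0.
Divide out (n - 1): quotient is n^2 - 49.
Factor the quadratic: (n - 7)(n + 7)
Result: (n - 1)(n - 7)(n + 7)


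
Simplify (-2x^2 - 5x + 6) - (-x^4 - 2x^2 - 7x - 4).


Distribute the minus sign:
  (-2x^2 - 5x + 6)
- (-x^4 - 2x^2 - 7x - 4)
Negate second polynomial: x^4 + 2x^2 + 7x + 4
Add: x^4 + 2x + 10


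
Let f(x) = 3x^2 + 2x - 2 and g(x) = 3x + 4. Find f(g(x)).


Substitute g(x) into f:
f(g(x)) = 3*(3x + 4)^2 + 2*(3x + 4) + (-2)
(3x + 4)^2 = 9x^2 + 24x + 16
Expand and combine: 27x^2 + 78x + 54


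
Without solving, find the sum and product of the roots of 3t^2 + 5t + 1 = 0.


For at^2+bt+c=0: sum = -b/a, product = c/a.
a=3, b=5, c=1
Sum = -(5)/3 = -5/3
Product = (1)/3 = 1/3


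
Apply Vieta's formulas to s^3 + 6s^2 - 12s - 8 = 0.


Monic cubic s^3+bs^2+cs+d=0: sum=-b, pairwise sum=c, product=-d.
b=6, c=-12, d=-8
r1+r2+r3 = -6
r1r2+r1r3+r2r3 = -12
r1r2r3 = 8


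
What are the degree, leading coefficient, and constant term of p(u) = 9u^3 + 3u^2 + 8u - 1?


Highest power of u is 3, with coefficient 9. Constant term is -1.
Degree = 3, leading coefficient = 9, constant term = -1


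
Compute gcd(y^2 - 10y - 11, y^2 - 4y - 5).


Factor each:
  y^2 - 10y - 11 = (y + 1)(y - 11)
  y^2 - 4y - 5 = (y + 1)(y - 5)
Common monic factor: y + 1


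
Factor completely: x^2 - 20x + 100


Roots satisfy r1 + r2 = -b/a = 20 and r1*r2 = c/a = 100.
So r1 = 10, r2 = 10.
x^2 - 20x + 100 = (x - r1)(x - r2) = (x - 10)(x - 10)


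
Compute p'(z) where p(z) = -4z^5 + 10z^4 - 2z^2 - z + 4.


Apply the power rule term by term:
  d/dz(-4z^5) = -20z^4
  d/dz(10z^4) = 40z^3
  d/dz(-2z^2) = -4z
  d/dz(-z) = -1
  d/dz(4) = 0
p'(z) = -20z^4 + 40z^3 - 4z - 1


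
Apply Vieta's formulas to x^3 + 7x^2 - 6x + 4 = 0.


Monic cubic x^3+bx^2+cx+d=0: sum=-b, pairwise sum=c, product=-d.
b=7, c=-6, d=4
r1+r2+r3 = -7
r1r2+r1r3+r2r3 = -6
r1r2r3 = -4


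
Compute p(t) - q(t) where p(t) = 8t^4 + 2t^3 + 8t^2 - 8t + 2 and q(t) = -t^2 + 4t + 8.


Distribute the minus sign:
  (8t^4 + 2t^3 + 8t^2 - 8t + 2)
- (-t^2 + 4t + 8)
Negate second polynomial: t^2 - 4t - 8
Add: 8t^4 + 2t^3 + 9t^2 - 12t - 6


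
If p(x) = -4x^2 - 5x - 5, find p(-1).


Using direct substitution:
  -4 * (-1)^2 = -4
  -5 * (-1)^1 = 5
  constant: -5
Sum = -4 + 5 - 5 = -4


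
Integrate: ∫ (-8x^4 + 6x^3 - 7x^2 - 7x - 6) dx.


Reverse power rule on each term:
  ∫ -8x^4 dx = -(8/5)x^5
  ∫ 6x^3 dx = (3/2)x^4
  ∫ -7x^2 dx = -(7/3)x^3
  ∫ -7x dx = -(7/2)x^2
  ∫ -6 dx = -6x
F(x) = -(8/5)x^5 + (3/2)x^4 - (7/3)x^3 - (7/2)x^2 - 6x + C


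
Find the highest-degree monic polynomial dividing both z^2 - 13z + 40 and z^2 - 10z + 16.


Factor each:
  z^2 - 13z + 40 = (z - 8)(z - 5)
  z^2 - 10z + 16 = (z - 8)(z - 2)
Common monic factor: z - 8


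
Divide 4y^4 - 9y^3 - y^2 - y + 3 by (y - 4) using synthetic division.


Synthetic division with c = 4. Coefficients: 4, -9, -1, -1, 3
Bring down 4.
  4 * 4 = 16; 16 - 9 = 7
  7 * 4 = 28; 28 - 1 = 27
  27 * 4 = 108; 108 - 1 = 107
  107 * 4 = 428; 428 + 3 = 431
Quotient: 4y^3 + 7y^2 + 27y + 107, Remainder: 431


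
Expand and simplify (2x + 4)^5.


Expand (2x + 4)^5 by repeated multiplication:
  (2x + 4)^2 = 4x^2 + 16x + 16
  (2x + 4)^3 = 8x^3 + 48x^2 + 96x + 64
  (2x + 4)^4 = 16x^4 + 128x^3 + 384x^2 + 512x + 256
= 32x^5 + 320x^4 + 1280x^3 + 2560x^2 + 2560x + 1024


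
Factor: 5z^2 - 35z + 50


Roots satisfy r1 + r2 = -b/a = 7 and r1*r2 = c/a = 10.
So r1 = 2, r2 = 5.
5z^2 - 35z + 50 = 5(z - r1)(z - r2) = 5(z - 2)(z - 5)


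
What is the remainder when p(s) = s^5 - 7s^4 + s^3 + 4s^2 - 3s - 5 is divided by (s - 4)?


By the Remainder Theorem, the remainder equals p(4):
  1*(4)^5 = 1024
  -7*(4)^4 = -1792
  1*(4)^3 = 64
  4*(4)^2 = 64
  -3*(4)^1 = -12
  constant: -5
Sum: 1024 - 1792 + 64 + 64 - 12 - 5 = -657


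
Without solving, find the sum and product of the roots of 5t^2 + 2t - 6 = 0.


For at^2+bt+c=0: sum = -b/a, product = c/a.
a=5, b=2, c=-6
Sum = -(2)/5 = -2/5
Product = (-6)/5 = -6/5


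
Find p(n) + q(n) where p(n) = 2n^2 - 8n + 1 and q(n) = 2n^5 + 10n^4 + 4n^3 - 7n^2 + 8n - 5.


Align terms by degree and add:
  2n^2 - 8n + 1
+ 2n^5 + 10n^4 + 4n^3 - 7n^2 + 8n - 5
= 2n^5 + 10n^4 + 4n^3 - 5n^2 - 4


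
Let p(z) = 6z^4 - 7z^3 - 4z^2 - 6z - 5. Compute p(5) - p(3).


p(5) = 2740
p(3) = 238
p(5) - p(3) = 2740 - 238 = 2502


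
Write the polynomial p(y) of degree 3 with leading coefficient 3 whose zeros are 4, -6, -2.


p(y) = 3(y - 4)(y + 6)(y + 2)
Expand: 3y^3 + 12y^2 - 60y - 144


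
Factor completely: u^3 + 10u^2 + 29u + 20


Try integer roots (divisors of 20). u=-1: p(-1)=0.
Divide out (u + 1): quotient is u^2 + 9u + 20.
Factor the quadratic: (u + 4)(u + 5)
Result: (u + 1)(u + 4)(u + 5)


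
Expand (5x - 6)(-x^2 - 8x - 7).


Distribute each term of the first polynomial:
  (5x)(-x^2 - 8x - 7) = -5x^3 - 40x^2 - 35x
  (-6)(-x^2 - 8x - 7) = 6x^2 + 48x + 42
Sum: -5x^3 - 34x^2 + 13x + 42


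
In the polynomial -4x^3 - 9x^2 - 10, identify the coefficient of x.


Read off the coefficient of x: 0


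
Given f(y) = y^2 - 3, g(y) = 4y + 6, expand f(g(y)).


Substitute g(y) into f:
f(g(y)) = 1*(4y + 6)^2 + (-3)
(4y + 6)^2 = 16y^2 + 48y + 36
Expand and combine: 16y^2 + 48y + 33


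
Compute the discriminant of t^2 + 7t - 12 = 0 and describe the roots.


D = b^2 - 4ac = (7)^2 - 4(1)(-12) = 49 + 48 = 97
Since D > 0: two distinct irrational roots


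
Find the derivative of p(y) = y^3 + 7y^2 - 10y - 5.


Apply the power rule term by term:
  d/dy(y^3) = 3y^2
  d/dy(7y^2) = 14y
  d/dy(-10y) = -10
  d/dy(-5) = 0
p'(y) = 3y^2 + 14y - 10


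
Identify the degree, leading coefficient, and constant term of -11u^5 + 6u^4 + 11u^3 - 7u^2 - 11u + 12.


Highest power of u is 5, with coefficient -11. Constant term is 12.
Degree = 5, leading coefficient = -11, constant term = 12


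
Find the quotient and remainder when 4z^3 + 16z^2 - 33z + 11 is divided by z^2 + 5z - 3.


(4z^3 + 16z^2 - 33z + 11) / (z^2 + 5z - 3)
Step 1: 4z * (z^2 + 5z - 3) = 4z^3 + 20z^2 - 12z; subtract.
Step 2: -4 * (z^2 + 5z - 3) = -4z^2 - 20z + 12; subtract.
Quotient: 4z - 4, Remainder: -z - 1


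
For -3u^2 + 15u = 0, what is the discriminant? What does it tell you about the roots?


D = b^2 - 4ac = (15)^2 - 4(-3)(0) = 225 = 225
Since D > 0: two distinct rational roots


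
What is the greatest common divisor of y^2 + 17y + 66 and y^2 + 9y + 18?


Factor each:
  y^2 + 17y + 66 = (y + 6)(y + 11)
  y^2 + 9y + 18 = (y + 6)(y + 3)
Common monic factor: y + 6


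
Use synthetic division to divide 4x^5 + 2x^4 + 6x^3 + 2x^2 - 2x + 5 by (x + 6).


Synthetic division with c = -6. Coefficients: 4, 2, 6, 2, -2, 5
Bring down 4.
  4 * -6 = -24; -24 + 2 = -22
  -22 * -6 = 132; 132 + 6 = 138
  138 * -6 = -828; -828 + 2 = -826
  -826 * -6 = 4956; 4956 - 2 = 4954
  4954 * -6 = -29724; -29724 + 5 = -29719
Quotient: 4x^4 - 22x^3 + 138x^2 - 826x + 4954, Remainder: -29719


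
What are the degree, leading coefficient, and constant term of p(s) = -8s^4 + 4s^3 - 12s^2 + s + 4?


Highest power of s is 4, with coefficient -8. Constant term is 4.
Degree = 4, leading coefficient = -8, constant term = 4
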